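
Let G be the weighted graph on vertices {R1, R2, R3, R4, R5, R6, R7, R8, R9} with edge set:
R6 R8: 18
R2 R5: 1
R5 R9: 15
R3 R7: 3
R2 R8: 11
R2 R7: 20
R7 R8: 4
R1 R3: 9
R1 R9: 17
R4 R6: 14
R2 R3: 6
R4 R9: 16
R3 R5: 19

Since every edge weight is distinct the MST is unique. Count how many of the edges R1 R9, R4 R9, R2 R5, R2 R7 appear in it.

2

Sort edges by weight, then run Kruskal:
R2 R5 (1): add — endpoints in different components.
R3 R7 (3): add — endpoints in different components.
R7 R8 (4): add — endpoints in different components.
R2 R3 (6): add — endpoints in different components.
R1 R3 (9): add — endpoints in different components.
R2 R8 (11): skip — R8 and R2 already connected.
R4 R6 (14): add — endpoints in different components.
R5 R9 (15): add — endpoints in different components.
R4 R9 (16): add — endpoints in different components.
MST edge set: {R2 R5, R3 R7, R7 R8, R2 R3, R1 R3, R4 R6, R5 R9, R4 R9}.
Of the listed edges, {R4 R9, R2 R5} are in the MST → 2.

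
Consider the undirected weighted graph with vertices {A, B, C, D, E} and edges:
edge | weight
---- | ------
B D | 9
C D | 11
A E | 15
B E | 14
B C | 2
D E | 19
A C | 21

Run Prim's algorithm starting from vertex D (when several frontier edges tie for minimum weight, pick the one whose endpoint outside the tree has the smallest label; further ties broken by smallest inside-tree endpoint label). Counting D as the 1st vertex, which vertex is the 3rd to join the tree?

Prim, starting at D.
Step 1: cheapest edge leaving the tree is B D (9); add B.
Step 2: cheapest edge leaving the tree is B C (2); add C.
Step 3: cheapest edge leaving the tree is B E (14); add E.
Step 4: cheapest edge leaving the tree is A E (15); add A.
Vertex order: D, B, C, E, A. The 3rd vertex is C.

C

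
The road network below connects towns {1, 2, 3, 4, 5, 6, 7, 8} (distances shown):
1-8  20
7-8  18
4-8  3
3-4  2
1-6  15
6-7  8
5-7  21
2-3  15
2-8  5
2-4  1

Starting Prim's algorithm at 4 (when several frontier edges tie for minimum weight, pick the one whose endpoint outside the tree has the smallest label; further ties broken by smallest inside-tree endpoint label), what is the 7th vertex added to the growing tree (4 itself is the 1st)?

1

Prim, starting at 4.
Step 1: cheapest edge leaving the tree is 2-4 (1); add 2.
Step 2: cheapest edge leaving the tree is 3-4 (2); add 3.
Step 3: cheapest edge leaving the tree is 4-8 (3); add 8.
Step 4: cheapest edge leaving the tree is 7-8 (18); add 7.
Step 5: cheapest edge leaving the tree is 6-7 (8); add 6.
Step 6: cheapest edge leaving the tree is 1-6 (15); add 1.
Step 7: cheapest edge leaving the tree is 5-7 (21); add 5.
Vertex order: 4, 2, 3, 8, 7, 6, 1, 5. The 7th vertex is 1.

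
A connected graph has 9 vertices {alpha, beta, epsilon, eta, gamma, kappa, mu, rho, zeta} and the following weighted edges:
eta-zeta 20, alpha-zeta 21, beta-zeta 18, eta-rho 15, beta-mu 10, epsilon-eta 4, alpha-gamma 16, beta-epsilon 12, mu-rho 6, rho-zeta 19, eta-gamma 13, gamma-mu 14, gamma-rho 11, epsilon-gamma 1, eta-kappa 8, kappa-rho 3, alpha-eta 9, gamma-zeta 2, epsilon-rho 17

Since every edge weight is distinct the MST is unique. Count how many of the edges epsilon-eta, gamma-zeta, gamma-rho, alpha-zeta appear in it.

Kruskal's algorithm — process edges by increasing weight (ties by edge label):
epsilon-gamma (1): add — endpoints in different components.
gamma-zeta (2): add — endpoints in different components.
kappa-rho (3): add — endpoints in different components.
epsilon-eta (4): add — endpoints in different components.
mu-rho (6): add — endpoints in different components.
eta-kappa (8): add — endpoints in different components.
alpha-eta (9): add — endpoints in different components.
beta-mu (10): add — endpoints in different components.
MST edge set: {epsilon-gamma, gamma-zeta, kappa-rho, epsilon-eta, mu-rho, eta-kappa, alpha-eta, beta-mu}.
Of the listed edges, {epsilon-eta, gamma-zeta} are in the MST → 2.

2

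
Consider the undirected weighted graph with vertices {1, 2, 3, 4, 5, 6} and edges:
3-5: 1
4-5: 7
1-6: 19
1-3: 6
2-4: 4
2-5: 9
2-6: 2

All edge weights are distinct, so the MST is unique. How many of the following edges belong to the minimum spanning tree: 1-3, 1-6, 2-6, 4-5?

Sort edges by weight, then run Kruskal:
3-5 (1): add — endpoints in different components.
2-6 (2): add — endpoints in different components.
2-4 (4): add — endpoints in different components.
1-3 (6): add — endpoints in different components.
4-5 (7): add — endpoints in different components.
MST edge set: {3-5, 2-6, 2-4, 1-3, 4-5}.
Of the listed edges, {1-3, 2-6, 4-5} are in the MST → 3.

3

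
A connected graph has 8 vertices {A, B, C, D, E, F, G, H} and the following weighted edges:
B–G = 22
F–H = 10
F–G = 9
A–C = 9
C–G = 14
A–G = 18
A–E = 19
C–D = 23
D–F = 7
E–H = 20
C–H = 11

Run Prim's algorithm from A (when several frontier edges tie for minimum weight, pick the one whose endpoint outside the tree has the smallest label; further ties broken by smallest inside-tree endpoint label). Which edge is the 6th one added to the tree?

Prim, starting at A.
Step 1: cheapest edge leaving the tree is A–C (9); add C.
Step 2: cheapest edge leaving the tree is C–H (11); add H.
Step 3: cheapest edge leaving the tree is F–H (10); add F.
Step 4: cheapest edge leaving the tree is D–F (7); add D.
Step 5: cheapest edge leaving the tree is F–G (9); add G.
Step 6: cheapest edge leaving the tree is A–E (19); add E.
Step 7: cheapest edge leaving the tree is B–G (22); add B.
The 6th edge added is A–E.

A-E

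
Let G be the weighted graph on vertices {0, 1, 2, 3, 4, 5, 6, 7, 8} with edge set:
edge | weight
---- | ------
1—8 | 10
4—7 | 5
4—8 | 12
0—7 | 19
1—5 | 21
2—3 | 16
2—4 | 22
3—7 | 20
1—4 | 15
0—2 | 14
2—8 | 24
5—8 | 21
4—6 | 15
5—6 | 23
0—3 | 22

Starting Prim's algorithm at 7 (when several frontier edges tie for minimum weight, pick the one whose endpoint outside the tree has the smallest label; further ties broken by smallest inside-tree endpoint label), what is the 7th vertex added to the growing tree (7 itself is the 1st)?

Prim's algorithm from 7:
Step 1: cheapest edge leaving the tree is 4—7 (5); add 4.
Step 2: cheapest edge leaving the tree is 4—8 (12); add 8.
Step 3: cheapest edge leaving the tree is 1—8 (10); add 1.
Step 4: cheapest edge leaving the tree is 4—6 (15); add 6.
Step 5: cheapest edge leaving the tree is 0—7 (19); add 0.
Step 6: cheapest edge leaving the tree is 0—2 (14); add 2.
Step 7: cheapest edge leaving the tree is 2—3 (16); add 3.
Step 8: cheapest edge leaving the tree is 1—5 (21); add 5.
Vertex order: 7, 4, 8, 1, 6, 0, 2, 3, 5. The 7th vertex is 2.

2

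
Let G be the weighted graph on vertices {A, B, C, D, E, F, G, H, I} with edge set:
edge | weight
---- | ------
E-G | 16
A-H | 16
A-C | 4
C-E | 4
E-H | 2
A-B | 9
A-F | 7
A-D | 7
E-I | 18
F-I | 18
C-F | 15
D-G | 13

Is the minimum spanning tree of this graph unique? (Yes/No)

No

Sort edges by weight, then run Kruskal:
E-H (2): add — endpoints in different components.
A-C (4): add — endpoints in different components.
C-E (4): add — endpoints in different components.
A-D (7): add — endpoints in different components.
A-F (7): add — endpoints in different components.
A-B (9): add — endpoints in different components.
D-G (13): add — endpoints in different components.
C-F (15): skip — C and F already connected.
A-H (16): skip — A and H already connected.
E-G (16): skip — E and G already connected.
E-I (18): add — endpoints in different components.
Non-tree edge F-I has weight 18, equal to the heaviest edge on its tree cycle — swapping gives another MST of the same weight. Not unique.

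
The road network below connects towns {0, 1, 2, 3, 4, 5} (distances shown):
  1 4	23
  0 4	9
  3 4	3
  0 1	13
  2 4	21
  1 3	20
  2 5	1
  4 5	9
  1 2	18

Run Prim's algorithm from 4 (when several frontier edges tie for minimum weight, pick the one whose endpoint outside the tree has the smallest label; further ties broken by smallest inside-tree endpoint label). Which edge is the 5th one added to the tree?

Prim, starting at 4.
Step 1: cheapest edge leaving the tree is 3 4 (3); add 3.
Step 2: cheapest edge leaving the tree is 0 4 (9); add 0.
Step 3: cheapest edge leaving the tree is 4 5 (9); add 5.
Step 4: cheapest edge leaving the tree is 2 5 (1); add 2.
Step 5: cheapest edge leaving the tree is 0 1 (13); add 1.
The 5th edge added is 0 1.

0-1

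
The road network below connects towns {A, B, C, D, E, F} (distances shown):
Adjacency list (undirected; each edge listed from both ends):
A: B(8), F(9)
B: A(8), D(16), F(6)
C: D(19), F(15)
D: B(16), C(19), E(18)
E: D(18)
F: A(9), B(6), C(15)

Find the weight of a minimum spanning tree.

63

Prim, starting at E.
Step 1: frontier [D E 18] → take D E (18); add D.
Step 2: frontier [B D 16, C D 19] → take B D (16); add B.
Step 3: frontier [B F 6, A B 8, C D 19] → take B F (6); add F.
Step 4: frontier [A B 8, C D 19, A F 9, C F 15] → take A B (8); add A.
Step 5: frontier [C D 19, C F 15] → take C F (15); add C.
MST edges: D E, B D, B F, A B, C F; total weight 18+16+6+8+15 = 63.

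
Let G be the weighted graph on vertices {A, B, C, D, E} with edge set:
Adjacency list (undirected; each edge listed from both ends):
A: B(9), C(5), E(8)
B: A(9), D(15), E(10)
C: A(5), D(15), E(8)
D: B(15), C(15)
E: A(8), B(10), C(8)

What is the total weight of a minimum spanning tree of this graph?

Kruskal's algorithm — process edges by increasing weight (ties by edge label):
A C (5): add. Components now {A,C} {B} {D} {E}
A E (8): add. Components now {A,C,E} {B} {D}
C E (8): skip — C and E already connected.
A B (9): add. Components now {A,B,C,E} {D}
B E (10): skip — B and E already connected.
B D (15): add. Components now {A,B,C,D,E}
MST edges: A C, A E, A B, B D; total weight 5+8+9+15 = 37.

37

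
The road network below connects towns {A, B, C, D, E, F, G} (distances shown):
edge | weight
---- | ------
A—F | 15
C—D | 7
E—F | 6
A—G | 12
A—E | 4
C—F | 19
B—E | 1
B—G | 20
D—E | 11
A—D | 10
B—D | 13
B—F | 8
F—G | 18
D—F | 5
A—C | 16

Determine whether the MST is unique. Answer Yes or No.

Yes

Kruskal: consider edges lightest-first.
B—E (1): add — endpoints in different components.
A—E (4): add — endpoints in different components.
D—F (5): add — endpoints in different components.
E—F (6): add — endpoints in different components.
C—D (7): add — endpoints in different components.
B—F (8): skip — B and F already connected.
A—D (10): skip — A and D already connected.
D—E (11): skip — D and E already connected.
A—G (12): add — endpoints in different components.
Every non-tree edge has weight strictly greater than the heaviest edge on the tree path between its endpoints, so the MST is unique.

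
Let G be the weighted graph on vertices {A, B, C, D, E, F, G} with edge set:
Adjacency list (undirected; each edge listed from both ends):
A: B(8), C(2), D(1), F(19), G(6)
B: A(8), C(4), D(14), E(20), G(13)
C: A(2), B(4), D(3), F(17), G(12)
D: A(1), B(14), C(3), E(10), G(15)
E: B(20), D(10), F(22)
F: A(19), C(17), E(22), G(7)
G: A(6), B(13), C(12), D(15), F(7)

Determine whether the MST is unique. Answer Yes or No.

Kruskal's algorithm — process edges by increasing weight (ties by edge label):
A—D (1): add. Components now {A,D} {B} {C} {E} {F} {G}
A—C (2): add. Components now {A,C,D} {B} {E} {F} {G}
C—D (3): skip — C and D already connected.
B—C (4): add. Components now {A,B,C,D} {E} {F} {G}
A—G (6): add. Components now {A,B,C,D,G} {E} {F}
F—G (7): add. Components now {A,B,C,D,F,G} {E}
A—B (8): skip — A and B already connected.
D—E (10): add. Components now {A,B,C,D,E,F,G}
Every non-tree edge has weight strictly greater than the heaviest edge on the tree path between its endpoints, so the MST is unique.

Yes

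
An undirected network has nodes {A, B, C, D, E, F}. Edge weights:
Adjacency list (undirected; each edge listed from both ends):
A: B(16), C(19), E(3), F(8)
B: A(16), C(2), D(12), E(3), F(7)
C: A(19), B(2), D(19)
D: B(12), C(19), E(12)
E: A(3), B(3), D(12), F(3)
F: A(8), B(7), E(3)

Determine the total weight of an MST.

23

Grow the tree from E using Prim:
Step 1: frontier [A E 3, B E 3, E F 3, D E 12] → take A E (3); add A.
Step 2: frontier [A F 8, A B 16, A C 19, B E 3, E F 3, D E 12] → take B E (3); add B.
Step 3: frontier [A F 8, A C 19, B C 2, B F 7, B D 12, E F 3, D E 12] → take B C (2); add C.
Step 4: frontier [A F 8, B F 7, B D 12, C D 19, E F 3, D E 12] → take E F (3); add F.
Step 5: frontier [B D 12, C D 19, D E 12] → take B D (12); add D.
MST edges: A E, B E, B C, E F, B D; total weight 3+3+2+3+12 = 23.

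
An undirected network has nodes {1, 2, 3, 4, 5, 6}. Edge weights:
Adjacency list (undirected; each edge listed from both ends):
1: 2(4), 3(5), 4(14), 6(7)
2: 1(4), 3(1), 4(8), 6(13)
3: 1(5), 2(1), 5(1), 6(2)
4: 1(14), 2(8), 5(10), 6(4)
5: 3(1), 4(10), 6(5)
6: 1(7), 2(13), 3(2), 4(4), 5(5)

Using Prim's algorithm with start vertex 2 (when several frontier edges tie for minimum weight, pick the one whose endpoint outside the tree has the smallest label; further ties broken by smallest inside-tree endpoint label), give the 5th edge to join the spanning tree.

Prim, starting at 2.
Step 1: frontier [2–3 1, 1–2 4, 2–4 8, 2–6 13] → take 2–3 (1); add 3.
Step 2: frontier [1–2 4, 2–4 8, 2–6 13, 3–5 1, 3–6 2, 1–3 5] → take 3–5 (1); add 5.
Step 3: frontier [1–2 4, 2–4 8, 2–6 13, 3–6 2, 1–3 5, 5–6 5, 4–5 10] → take 3–6 (2); add 6.
Step 4: frontier [1–2 4, 2–4 8, 1–3 5, 4–5 10, 4–6 4, 1–6 7] → take 1–2 (4); add 1.
Step 5: frontier [1–4 14, 2–4 8, 4–5 10, 4–6 4] → take 4–6 (4); add 4.
The 5th edge added is 4–6.

4-6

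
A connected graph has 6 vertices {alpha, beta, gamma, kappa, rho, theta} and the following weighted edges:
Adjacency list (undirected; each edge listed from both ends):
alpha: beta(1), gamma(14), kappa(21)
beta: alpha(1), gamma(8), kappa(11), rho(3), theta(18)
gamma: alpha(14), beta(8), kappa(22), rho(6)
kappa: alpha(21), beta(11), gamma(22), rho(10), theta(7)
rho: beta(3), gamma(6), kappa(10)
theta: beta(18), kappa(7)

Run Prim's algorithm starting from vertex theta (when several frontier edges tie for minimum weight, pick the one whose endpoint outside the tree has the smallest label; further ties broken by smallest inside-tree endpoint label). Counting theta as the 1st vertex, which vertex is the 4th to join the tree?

Prim, starting at theta.
Step 1: cheapest edge leaving the tree is kappa-theta (7); add kappa.
Step 2: cheapest edge leaving the tree is kappa-rho (10); add rho.
Step 3: cheapest edge leaving the tree is beta-rho (3); add beta.
Step 4: cheapest edge leaving the tree is alpha-beta (1); add alpha.
Step 5: cheapest edge leaving the tree is gamma-rho (6); add gamma.
Vertex order: theta, kappa, rho, beta, alpha, gamma. The 4th vertex is beta.

beta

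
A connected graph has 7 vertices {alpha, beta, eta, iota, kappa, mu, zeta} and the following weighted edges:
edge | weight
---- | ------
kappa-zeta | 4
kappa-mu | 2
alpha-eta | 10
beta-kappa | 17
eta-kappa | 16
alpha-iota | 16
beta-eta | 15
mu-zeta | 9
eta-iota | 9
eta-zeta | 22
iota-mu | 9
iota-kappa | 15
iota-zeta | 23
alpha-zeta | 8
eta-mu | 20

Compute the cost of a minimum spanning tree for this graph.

47

Grow the tree from iota using Prim:
Step 1: cheapest edge leaving the tree is eta-iota (9); add eta.
Step 2: cheapest edge leaving the tree is iota-mu (9); add mu.
Step 3: cheapest edge leaving the tree is kappa-mu (2); add kappa.
Step 4: cheapest edge leaving the tree is kappa-zeta (4); add zeta.
Step 5: cheapest edge leaving the tree is alpha-zeta (8); add alpha.
Step 6: cheapest edge leaving the tree is beta-eta (15); add beta.
MST edges: eta-iota, iota-mu, kappa-mu, kappa-zeta, alpha-zeta, beta-eta; total weight 9+9+2+4+8+15 = 47.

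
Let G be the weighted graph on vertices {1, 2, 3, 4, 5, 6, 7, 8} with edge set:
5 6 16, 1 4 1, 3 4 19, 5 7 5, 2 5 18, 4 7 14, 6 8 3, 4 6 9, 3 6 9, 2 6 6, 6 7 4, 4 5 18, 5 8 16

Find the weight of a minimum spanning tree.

Sort edges by weight, then run Kruskal:
1 4 (1): add — endpoints in different components.
6 8 (3): add — endpoints in different components.
6 7 (4): add — endpoints in different components.
5 7 (5): add — endpoints in different components.
2 6 (6): add — endpoints in different components.
3 6 (9): add — endpoints in different components.
4 6 (9): add — endpoints in different components.
MST edges: 1 4, 6 8, 6 7, 5 7, 2 6, 3 6, 4 6; total weight 1+3+4+5+6+9+9 = 37.

37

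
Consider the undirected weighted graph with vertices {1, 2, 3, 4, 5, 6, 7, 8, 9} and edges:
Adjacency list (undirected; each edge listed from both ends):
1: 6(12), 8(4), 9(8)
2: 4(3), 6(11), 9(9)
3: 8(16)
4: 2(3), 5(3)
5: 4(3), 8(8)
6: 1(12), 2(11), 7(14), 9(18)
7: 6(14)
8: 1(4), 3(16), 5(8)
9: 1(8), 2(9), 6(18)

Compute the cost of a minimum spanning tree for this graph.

67

Kruskal: consider edges lightest-first.
2—4 (3): add — endpoints in different components.
4—5 (3): add — endpoints in different components.
1—8 (4): add — endpoints in different components.
1—9 (8): add — endpoints in different components.
5—8 (8): add — endpoints in different components.
2—9 (9): skip — 2 and 9 already connected.
2—6 (11): add — endpoints in different components.
1—6 (12): skip — 1 and 6 already connected.
6—7 (14): add — endpoints in different components.
3—8 (16): add — endpoints in different components.
MST edges: 2—4, 4—5, 1—8, 1—9, 5—8, 2—6, 6—7, 3—8; total weight 3+3+4+8+8+11+14+16 = 67.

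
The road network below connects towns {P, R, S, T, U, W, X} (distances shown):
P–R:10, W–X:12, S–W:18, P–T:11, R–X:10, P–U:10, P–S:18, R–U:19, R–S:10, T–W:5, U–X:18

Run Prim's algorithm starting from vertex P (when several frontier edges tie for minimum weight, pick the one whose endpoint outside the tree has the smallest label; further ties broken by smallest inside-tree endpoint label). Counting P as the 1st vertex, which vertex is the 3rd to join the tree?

S

Prim's algorithm from P:
Step 1: frontier [P–R 10, P–U 10, P–T 11, P–S 18] → take P–R (10); add R.
Step 2: frontier [P–U 10, P–T 11, P–S 18, R–S 10, R–X 10, R–U 19] → take R–S (10); add S.
Step 3: frontier [P–U 10, P–T 11, R–X 10, R–U 19, S–W 18] → take P–U (10); add U.
Step 4: frontier [P–T 11, R–X 10, S–W 18, U–X 18] → take R–X (10); add X.
Step 5: frontier [P–T 11, S–W 18, W–X 12] → take P–T (11); add T.
Step 6: frontier [S–W 18, T–W 5, W–X 12] → take T–W (5); add W.
Vertex order: P, R, S, U, X, T, W. The 3rd vertex is S.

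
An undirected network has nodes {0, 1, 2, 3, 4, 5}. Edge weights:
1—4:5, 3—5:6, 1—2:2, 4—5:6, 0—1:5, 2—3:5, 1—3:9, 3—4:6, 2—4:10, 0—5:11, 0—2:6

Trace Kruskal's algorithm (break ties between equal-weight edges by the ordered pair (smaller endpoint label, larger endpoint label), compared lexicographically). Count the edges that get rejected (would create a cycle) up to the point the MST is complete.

2

Kruskal: consider edges lightest-first.
1—2 (2): add. Components now {0} {1,2} {3} {4} {5}
0—1 (5): add. Components now {0,1,2} {3} {4} {5}
1—4 (5): add. Components now {0,1,2,4} {3} {5}
2—3 (5): add. Components now {0,1,2,3,4} {5}
0—2 (6): skip — 0 and 2 already connected.
3—4 (6): skip — 3 and 4 already connected.
3—5 (6): add. Components now {0,1,2,3,4,5}
Edges rejected before the tree was complete: 2.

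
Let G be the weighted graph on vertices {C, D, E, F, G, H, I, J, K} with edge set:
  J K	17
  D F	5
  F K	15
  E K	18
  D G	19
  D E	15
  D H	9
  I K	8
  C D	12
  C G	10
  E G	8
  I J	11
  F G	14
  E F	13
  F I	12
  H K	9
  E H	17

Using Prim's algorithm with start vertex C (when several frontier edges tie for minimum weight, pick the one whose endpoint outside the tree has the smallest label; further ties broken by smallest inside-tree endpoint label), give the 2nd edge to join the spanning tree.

E-G

Grow the tree from C using Prim:
Step 1: cheapest edge leaving the tree is C G (10); add G.
Step 2: cheapest edge leaving the tree is E G (8); add E.
Step 3: cheapest edge leaving the tree is C D (12); add D.
Step 4: cheapest edge leaving the tree is D F (5); add F.
Step 5: cheapest edge leaving the tree is D H (9); add H.
Step 6: cheapest edge leaving the tree is H K (9); add K.
Step 7: cheapest edge leaving the tree is I K (8); add I.
Step 8: cheapest edge leaving the tree is I J (11); add J.
The 2nd edge added is E G.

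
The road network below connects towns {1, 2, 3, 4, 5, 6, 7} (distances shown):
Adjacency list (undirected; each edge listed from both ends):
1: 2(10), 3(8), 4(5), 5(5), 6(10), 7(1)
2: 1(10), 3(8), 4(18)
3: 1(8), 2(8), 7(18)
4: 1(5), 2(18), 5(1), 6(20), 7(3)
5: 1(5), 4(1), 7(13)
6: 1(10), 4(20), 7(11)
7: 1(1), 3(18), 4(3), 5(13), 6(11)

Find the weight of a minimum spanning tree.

Prim's algorithm from 5:
Step 1: frontier [4—5 1, 1—5 5, 5—7 13] → take 4—5 (1); add 4.
Step 2: frontier [4—7 3, 1—4 5, 2—4 18, 4—6 20, 1—5 5, 5—7 13] → take 4—7 (3); add 7.
Step 3: frontier [1—4 5, 2—4 18, 4—6 20, 1—5 5, 1—7 1, 6—7 11, 3—7 18] → take 1—7 (1); add 1.
Step 4: frontier [1—3 8, 1—2 10, 1—6 10, 2—4 18, 4—6 20, 6—7 11, 3—7 18] → take 1—3 (8); add 3.
Step 5: frontier [1—2 10, 1—6 10, 2—3 8, 2—4 18, 4—6 20, 6—7 11] → take 2—3 (8); add 2.
Step 6: frontier [1—6 10, 4—6 20, 6—7 11] → take 1—6 (10); add 6.
MST edges: 4—5, 4—7, 1—7, 1—3, 2—3, 1—6; total weight 1+3+1+8+8+10 = 31.

31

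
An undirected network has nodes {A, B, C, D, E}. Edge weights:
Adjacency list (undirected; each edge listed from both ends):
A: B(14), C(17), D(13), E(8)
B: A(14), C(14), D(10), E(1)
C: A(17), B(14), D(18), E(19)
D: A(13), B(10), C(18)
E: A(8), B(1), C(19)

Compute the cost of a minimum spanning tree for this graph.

Kruskal: consider edges lightest-first.
B-E (1): add. Components now {A} {B,E} {C} {D}
A-E (8): add. Components now {A,B,E} {C} {D}
B-D (10): add. Components now {A,B,D,E} {C}
A-D (13): skip — A and D already connected.
A-B (14): skip — A and B already connected.
B-C (14): add. Components now {A,B,C,D,E}
MST edges: B-E, A-E, B-D, B-C; total weight 1+8+10+14 = 33.

33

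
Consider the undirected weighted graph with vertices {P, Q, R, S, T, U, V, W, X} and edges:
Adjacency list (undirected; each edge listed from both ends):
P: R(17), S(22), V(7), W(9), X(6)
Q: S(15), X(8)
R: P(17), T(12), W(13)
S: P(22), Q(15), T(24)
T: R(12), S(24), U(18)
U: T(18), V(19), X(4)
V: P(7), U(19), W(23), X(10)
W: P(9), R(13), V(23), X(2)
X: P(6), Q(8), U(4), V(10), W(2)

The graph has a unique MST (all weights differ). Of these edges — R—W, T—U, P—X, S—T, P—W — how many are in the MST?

2

Sort edges by weight, then run Kruskal:
W—X (2): add — endpoints in different components.
U—X (4): add — endpoints in different components.
P—X (6): add — endpoints in different components.
P—V (7): add — endpoints in different components.
Q—X (8): add — endpoints in different components.
P—W (9): skip — P and W already connected.
V—X (10): skip — X and V already connected.
R—T (12): add — endpoints in different components.
R—W (13): add — endpoints in different components.
Q—S (15): add — endpoints in different components.
MST edge set: {W—X, U—X, P—X, P—V, Q—X, R—T, R—W, Q—S}.
Of the listed edges, {R—W, P—X} are in the MST → 2.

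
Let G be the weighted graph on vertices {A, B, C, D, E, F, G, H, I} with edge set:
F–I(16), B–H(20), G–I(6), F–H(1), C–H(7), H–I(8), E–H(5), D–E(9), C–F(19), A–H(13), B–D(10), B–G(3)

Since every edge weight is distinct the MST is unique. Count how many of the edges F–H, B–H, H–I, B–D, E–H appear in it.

Kruskal: consider edges lightest-first.
F–H (1): add — endpoints in different components.
B–G (3): add — endpoints in different components.
E–H (5): add — endpoints in different components.
G–I (6): add — endpoints in different components.
C–H (7): add — endpoints in different components.
H–I (8): add — endpoints in different components.
D–E (9): add — endpoints in different components.
B–D (10): skip — B and D already connected.
A–H (13): add — endpoints in different components.
MST edge set: {F–H, B–G, E–H, G–I, C–H, H–I, D–E, A–H}.
Of the listed edges, {F–H, H–I, E–H} are in the MST → 3.

3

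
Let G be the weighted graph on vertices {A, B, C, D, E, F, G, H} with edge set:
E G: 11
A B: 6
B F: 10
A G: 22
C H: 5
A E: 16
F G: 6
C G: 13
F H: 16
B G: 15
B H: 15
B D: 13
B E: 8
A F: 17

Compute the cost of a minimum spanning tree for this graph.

Grow the tree from H using Prim:
Step 1: frontier [C H 5, B H 15, F H 16] → take C H (5); add C.
Step 2: frontier [C G 13, B H 15, F H 16] → take C G (13); add G.
Step 3: frontier [F G 6, E G 11, B G 15, A G 22, B H 15, F H 16] → take F G (6); add F.
Step 4: frontier [B F 10, A F 17, E G 11, B G 15, A G 22, B H 15] → take B F (10); add B.
Step 5: frontier [A B 6, B E 8, B D 13, A F 17, E G 11, A G 22] → take A B (6); add A.
Step 6: frontier [A E 16, B E 8, B D 13, E G 11] → take B E (8); add E.
Step 7: frontier [B D 13] → take B D (13); add D.
MST edges: C H, C G, F G, B F, A B, B E, B D; total weight 5+13+6+10+6+8+13 = 61.

61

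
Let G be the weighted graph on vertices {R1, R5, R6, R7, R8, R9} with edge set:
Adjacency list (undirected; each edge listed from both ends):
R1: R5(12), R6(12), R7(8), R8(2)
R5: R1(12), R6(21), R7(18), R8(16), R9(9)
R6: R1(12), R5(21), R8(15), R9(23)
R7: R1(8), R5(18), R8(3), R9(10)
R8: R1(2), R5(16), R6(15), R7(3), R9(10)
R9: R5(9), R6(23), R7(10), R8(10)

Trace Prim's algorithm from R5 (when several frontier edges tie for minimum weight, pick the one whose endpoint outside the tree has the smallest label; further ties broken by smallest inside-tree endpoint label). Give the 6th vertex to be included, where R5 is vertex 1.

Grow the tree from R5 using Prim:
Step 1: frontier [R5-R9 9, R1-R5 12, R5-R8 16, R5-R7 18, R5-R6 21] → take R5-R9 (9); add R9.
Step 2: frontier [R1-R5 12, R5-R8 16, R5-R7 18, R5-R6 21, R7-R9 10, R8-R9 10, R6-R9 23] → take R7-R9 (10); add R7.
Step 3: frontier [R1-R5 12, R5-R8 16, R5-R6 21, R7-R8 3, R1-R7 8, R8-R9 10, R6-R9 23] → take R7-R8 (3); add R8.
Step 4: frontier [R1-R5 12, R5-R6 21, R1-R7 8, R1-R8 2, R6-R8 15, R6-R9 23] → take R1-R8 (2); add R1.
Step 5: frontier [R1-R6 12, R5-R6 21, R6-R8 15, R6-R9 23] → take R1-R6 (12); add R6.
Vertex order: R5, R9, R7, R8, R1, R6. The 6th vertex is R6.

R6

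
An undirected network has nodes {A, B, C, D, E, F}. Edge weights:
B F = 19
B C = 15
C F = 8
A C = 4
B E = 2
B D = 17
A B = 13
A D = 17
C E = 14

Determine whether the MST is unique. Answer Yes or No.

No

Kruskal's algorithm — process edges by increasing weight (ties by edge label):
B E (2): add. Components now {A} {B,E} {C} {D} {F}
A C (4): add. Components now {A,C} {B,E} {D} {F}
C F (8): add. Components now {A,C,F} {B,E} {D}
A B (13): add. Components now {A,B,C,E,F} {D}
C E (14): skip — C and E already connected.
B C (15): skip — B and C already connected.
A D (17): add. Components now {A,B,C,D,E,F}
Non-tree edge B D has weight 17, equal to the heaviest edge on its tree cycle — swapping gives another MST of the same weight. Not unique.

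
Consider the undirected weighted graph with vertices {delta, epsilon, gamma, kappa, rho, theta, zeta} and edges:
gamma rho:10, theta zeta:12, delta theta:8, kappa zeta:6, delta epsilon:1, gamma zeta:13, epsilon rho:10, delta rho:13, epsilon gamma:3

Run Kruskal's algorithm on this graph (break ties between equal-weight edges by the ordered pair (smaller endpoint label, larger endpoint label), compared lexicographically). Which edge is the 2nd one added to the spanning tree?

epsilon-gamma

Kruskal: consider edges lightest-first.
delta epsilon (1): add — endpoints in different components.
epsilon gamma (3): add — endpoints in different components.
kappa zeta (6): add — endpoints in different components.
delta theta (8): add — endpoints in different components.
epsilon rho (10): add — endpoints in different components.
gamma rho (10): skip — gamma and rho already connected.
theta zeta (12): add — endpoints in different components.
The 2nd edge added is epsilon gamma.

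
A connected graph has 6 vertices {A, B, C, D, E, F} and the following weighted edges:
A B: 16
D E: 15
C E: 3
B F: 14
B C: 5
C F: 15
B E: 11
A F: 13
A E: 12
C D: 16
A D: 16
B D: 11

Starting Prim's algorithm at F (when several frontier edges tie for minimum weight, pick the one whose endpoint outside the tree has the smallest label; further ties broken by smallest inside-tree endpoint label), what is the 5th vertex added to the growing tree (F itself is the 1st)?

B

Prim's algorithm from F:
Step 1: cheapest edge leaving the tree is A F (13); add A.
Step 2: cheapest edge leaving the tree is A E (12); add E.
Step 3: cheapest edge leaving the tree is C E (3); add C.
Step 4: cheapest edge leaving the tree is B C (5); add B.
Step 5: cheapest edge leaving the tree is B D (11); add D.
Vertex order: F, A, E, C, B, D. The 5th vertex is B.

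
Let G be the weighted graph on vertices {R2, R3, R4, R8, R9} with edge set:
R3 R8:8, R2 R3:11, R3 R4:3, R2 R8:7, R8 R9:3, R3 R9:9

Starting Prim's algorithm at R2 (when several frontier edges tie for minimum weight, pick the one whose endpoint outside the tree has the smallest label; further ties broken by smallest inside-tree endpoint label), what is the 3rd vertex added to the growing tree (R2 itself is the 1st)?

R9

Prim, starting at R2.
Step 1: cheapest edge leaving the tree is R2 R8 (7); add R8.
Step 2: cheapest edge leaving the tree is R8 R9 (3); add R9.
Step 3: cheapest edge leaving the tree is R3 R8 (8); add R3.
Step 4: cheapest edge leaving the tree is R3 R4 (3); add R4.
Vertex order: R2, R8, R9, R3, R4. The 3rd vertex is R9.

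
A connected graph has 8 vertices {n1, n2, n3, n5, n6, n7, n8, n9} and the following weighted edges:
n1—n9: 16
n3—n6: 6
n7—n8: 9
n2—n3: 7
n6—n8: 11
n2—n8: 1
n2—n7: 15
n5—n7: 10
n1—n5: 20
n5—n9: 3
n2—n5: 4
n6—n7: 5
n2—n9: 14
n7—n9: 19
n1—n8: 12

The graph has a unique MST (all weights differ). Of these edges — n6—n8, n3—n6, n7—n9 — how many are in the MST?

Kruskal: consider edges lightest-first.
n2—n8 (1): add — endpoints in different components.
n5—n9 (3): add — endpoints in different components.
n2—n5 (4): add — endpoints in different components.
n6—n7 (5): add — endpoints in different components.
n3—n6 (6): add — endpoints in different components.
n2—n3 (7): add — endpoints in different components.
n7—n8 (9): skip — n7 and n8 already connected.
n5—n7 (10): skip — n7 and n5 already connected.
n6—n8 (11): skip — n6 and n8 already connected.
n1—n8 (12): add — endpoints in different components.
MST edge set: {n2—n8, n5—n9, n2—n5, n6—n7, n3—n6, n2—n3, n1—n8}.
Of the listed edges, {n3—n6} are in the MST → 1.

1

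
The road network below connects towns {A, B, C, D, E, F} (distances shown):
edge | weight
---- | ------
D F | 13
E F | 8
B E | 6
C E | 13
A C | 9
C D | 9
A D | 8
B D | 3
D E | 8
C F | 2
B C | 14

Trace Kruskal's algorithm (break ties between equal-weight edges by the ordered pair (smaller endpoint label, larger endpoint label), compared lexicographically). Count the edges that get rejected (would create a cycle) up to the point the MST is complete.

Kruskal's algorithm — process edges by increasing weight (ties by edge label):
C F (2): add — endpoints in different components.
B D (3): add — endpoints in different components.
B E (6): add — endpoints in different components.
A D (8): add — endpoints in different components.
D E (8): skip — D and E already connected.
E F (8): add — endpoints in different components.
Edges rejected before the tree was complete: 1.

1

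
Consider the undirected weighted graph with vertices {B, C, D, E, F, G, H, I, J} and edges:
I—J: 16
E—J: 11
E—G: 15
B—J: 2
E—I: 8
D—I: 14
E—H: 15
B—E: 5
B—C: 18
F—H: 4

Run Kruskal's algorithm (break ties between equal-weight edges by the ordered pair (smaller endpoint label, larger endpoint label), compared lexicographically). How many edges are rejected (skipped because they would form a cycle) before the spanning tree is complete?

2

Sort edges by weight, then run Kruskal:
B—J (2): add — endpoints in different components.
F—H (4): add — endpoints in different components.
B—E (5): add — endpoints in different components.
E—I (8): add — endpoints in different components.
E—J (11): skip — E and J already connected.
D—I (14): add — endpoints in different components.
E—G (15): add — endpoints in different components.
E—H (15): add — endpoints in different components.
I—J (16): skip — I and J already connected.
B—C (18): add — endpoints in different components.
Edges rejected before the tree was complete: 2.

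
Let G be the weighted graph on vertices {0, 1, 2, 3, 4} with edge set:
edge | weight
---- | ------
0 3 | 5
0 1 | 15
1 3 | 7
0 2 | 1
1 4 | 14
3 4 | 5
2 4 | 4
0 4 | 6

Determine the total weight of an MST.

Kruskal: consider edges lightest-first.
0 2 (1): add — endpoints in different components.
2 4 (4): add — endpoints in different components.
0 3 (5): add — endpoints in different components.
3 4 (5): skip — 3 and 4 already connected.
0 4 (6): skip — 0 and 4 already connected.
1 3 (7): add — endpoints in different components.
MST edges: 0 2, 2 4, 0 3, 1 3; total weight 1+4+5+7 = 17.

17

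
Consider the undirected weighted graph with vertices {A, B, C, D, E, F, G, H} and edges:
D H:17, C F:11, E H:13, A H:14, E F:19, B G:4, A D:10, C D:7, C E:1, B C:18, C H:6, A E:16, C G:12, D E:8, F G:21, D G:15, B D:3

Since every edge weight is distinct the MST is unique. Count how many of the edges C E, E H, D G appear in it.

Sort edges by weight, then run Kruskal:
C E (1): add — endpoints in different components.
B D (3): add — endpoints in different components.
B G (4): add — endpoints in different components.
C H (6): add — endpoints in different components.
C D (7): add — endpoints in different components.
D E (8): skip — D and E already connected.
A D (10): add — endpoints in different components.
C F (11): add — endpoints in different components.
MST edge set: {C E, B D, B G, C H, C D, A D, C F}.
Of the listed edges, {C E} are in the MST → 1.

1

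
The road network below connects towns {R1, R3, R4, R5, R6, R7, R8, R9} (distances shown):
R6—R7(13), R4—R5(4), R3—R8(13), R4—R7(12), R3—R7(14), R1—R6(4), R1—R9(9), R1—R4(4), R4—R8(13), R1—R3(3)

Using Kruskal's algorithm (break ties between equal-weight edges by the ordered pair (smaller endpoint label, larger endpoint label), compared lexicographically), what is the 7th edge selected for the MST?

Kruskal's algorithm — process edges by increasing weight (ties by edge label):
R1—R3 (3): add — endpoints in different components.
R1—R4 (4): add — endpoints in different components.
R1—R6 (4): add — endpoints in different components.
R4—R5 (4): add — endpoints in different components.
R1—R9 (9): add — endpoints in different components.
R4—R7 (12): add — endpoints in different components.
R3—R8 (13): add — endpoints in different components.
The 7th edge added is R3—R8.

R3-R8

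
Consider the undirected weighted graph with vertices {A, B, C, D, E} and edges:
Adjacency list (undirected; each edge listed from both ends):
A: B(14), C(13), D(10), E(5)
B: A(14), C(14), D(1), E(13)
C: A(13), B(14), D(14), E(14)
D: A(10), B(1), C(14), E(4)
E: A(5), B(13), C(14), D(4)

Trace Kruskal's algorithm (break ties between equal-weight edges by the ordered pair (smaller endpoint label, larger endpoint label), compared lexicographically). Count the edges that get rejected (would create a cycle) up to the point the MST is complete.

1

Kruskal's algorithm — process edges by increasing weight (ties by edge label):
B D (1): add. Components now {A} {B,D} {C} {E}
D E (4): add. Components now {A} {B,D,E} {C}
A E (5): add. Components now {A,B,D,E} {C}
A D (10): skip — A and D already connected.
A C (13): add. Components now {A,B,C,D,E}
Edges rejected before the tree was complete: 1.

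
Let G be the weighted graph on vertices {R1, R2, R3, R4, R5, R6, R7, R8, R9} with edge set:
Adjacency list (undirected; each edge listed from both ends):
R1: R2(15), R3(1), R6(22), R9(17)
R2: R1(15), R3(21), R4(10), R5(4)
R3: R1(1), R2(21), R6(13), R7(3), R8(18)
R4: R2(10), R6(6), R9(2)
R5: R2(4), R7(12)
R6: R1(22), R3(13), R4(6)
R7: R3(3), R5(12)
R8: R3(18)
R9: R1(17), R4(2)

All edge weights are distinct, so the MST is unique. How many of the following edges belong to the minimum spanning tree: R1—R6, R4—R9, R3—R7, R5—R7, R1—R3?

4

Sort edges by weight, then run Kruskal:
R1—R3 (1): add — endpoints in different components.
R4—R9 (2): add — endpoints in different components.
R3—R7 (3): add — endpoints in different components.
R2—R5 (4): add — endpoints in different components.
R4—R6 (6): add — endpoints in different components.
R2—R4 (10): add — endpoints in different components.
R5—R7 (12): add — endpoints in different components.
R3—R6 (13): skip — R6 and R3 already connected.
R1—R2 (15): skip — R1 and R2 already connected.
R1—R9 (17): skip — R9 and R1 already connected.
R3—R8 (18): add — endpoints in different components.
MST edge set: {R1—R3, R4—R9, R3—R7, R2—R5, R4—R6, R2—R4, R5—R7, R3—R8}.
Of the listed edges, {R4—R9, R3—R7, R5—R7, R1—R3} are in the MST → 4.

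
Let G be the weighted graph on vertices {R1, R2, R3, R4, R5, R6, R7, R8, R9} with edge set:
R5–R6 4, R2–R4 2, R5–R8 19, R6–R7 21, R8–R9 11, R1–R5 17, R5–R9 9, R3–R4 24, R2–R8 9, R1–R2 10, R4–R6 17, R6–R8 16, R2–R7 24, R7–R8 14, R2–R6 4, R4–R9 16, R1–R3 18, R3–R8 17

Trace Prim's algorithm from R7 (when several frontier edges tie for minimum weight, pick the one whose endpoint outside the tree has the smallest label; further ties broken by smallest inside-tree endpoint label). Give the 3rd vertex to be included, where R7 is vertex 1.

R2

Prim, starting at R7.
Step 1: cheapest edge leaving the tree is R7–R8 (14); add R8.
Step 2: cheapest edge leaving the tree is R2–R8 (9); add R2.
Step 3: cheapest edge leaving the tree is R2–R4 (2); add R4.
Step 4: cheapest edge leaving the tree is R2–R6 (4); add R6.
Step 5: cheapest edge leaving the tree is R5–R6 (4); add R5.
Step 6: cheapest edge leaving the tree is R5–R9 (9); add R9.
Step 7: cheapest edge leaving the tree is R1–R2 (10); add R1.
Step 8: cheapest edge leaving the tree is R3–R8 (17); add R3.
Vertex order: R7, R8, R2, R4, R6, R5, R9, R1, R3. The 3rd vertex is R2.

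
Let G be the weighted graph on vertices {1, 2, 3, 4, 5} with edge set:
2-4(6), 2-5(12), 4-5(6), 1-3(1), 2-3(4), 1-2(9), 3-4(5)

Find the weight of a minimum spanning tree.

Kruskal: consider edges lightest-first.
1-3 (1): add. Components now {1,3} {2} {4} {5}
2-3 (4): add. Components now {1,2,3} {4} {5}
3-4 (5): add. Components now {1,2,3,4} {5}
2-4 (6): skip — 2 and 4 already connected.
4-5 (6): add. Components now {1,2,3,4,5}
MST edges: 1-3, 2-3, 3-4, 4-5; total weight 1+4+5+6 = 16.

16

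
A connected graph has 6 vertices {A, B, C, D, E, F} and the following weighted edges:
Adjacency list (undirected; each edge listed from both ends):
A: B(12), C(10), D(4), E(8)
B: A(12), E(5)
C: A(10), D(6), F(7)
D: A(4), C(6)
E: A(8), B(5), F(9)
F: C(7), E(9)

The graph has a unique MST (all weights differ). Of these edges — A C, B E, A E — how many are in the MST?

2

Kruskal's algorithm — process edges by increasing weight (ties by edge label):
A D (4): add. Components now {A,D} {B} {C} {E} {F}
B E (5): add. Components now {A,D} {B,E} {C} {F}
C D (6): add. Components now {A,C,D} {B,E} {F}
C F (7): add. Components now {A,C,D,F} {B,E}
A E (8): add. Components now {A,B,C,D,E,F}
MST edge set: {A D, B E, C D, C F, A E}.
Of the listed edges, {B E, A E} are in the MST → 2.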